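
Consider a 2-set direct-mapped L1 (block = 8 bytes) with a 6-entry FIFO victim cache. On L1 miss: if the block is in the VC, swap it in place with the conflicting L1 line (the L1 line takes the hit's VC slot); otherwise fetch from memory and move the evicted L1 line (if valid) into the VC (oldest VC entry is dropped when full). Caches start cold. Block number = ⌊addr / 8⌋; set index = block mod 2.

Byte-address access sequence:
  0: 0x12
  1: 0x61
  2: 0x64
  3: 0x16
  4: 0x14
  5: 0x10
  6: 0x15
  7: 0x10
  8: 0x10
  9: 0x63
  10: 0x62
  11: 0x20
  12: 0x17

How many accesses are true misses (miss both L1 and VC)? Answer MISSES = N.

MISSES = 3

0: 0x12 (blk 2, set 0) → MISS  vc=[]
1: 0x61 (blk 12, set 0) → MISS  vc=[2]
2: 0x64 (blk 12, set 0) → L1-HIT  vc=[2]
3: 0x16 (blk 2, set 0) → VC-HIT  vc=[12]
4: 0x14 (blk 2, set 0) → L1-HIT  vc=[12]
5: 0x10 (blk 2, set 0) → L1-HIT  vc=[12]
6: 0x15 (blk 2, set 0) → L1-HIT  vc=[12]
7: 0x10 (blk 2, set 0) → L1-HIT  vc=[12]
8: 0x10 (blk 2, set 0) → L1-HIT  vc=[12]
9: 0x63 (blk 12, set 0) → VC-HIT  vc=[2]
10: 0x62 (blk 12, set 0) → L1-HIT  vc=[2]
11: 0x20 (blk 4, set 0) → MISS  vc=[2, 12]
12: 0x17 (blk 2, set 0) → VC-HIT  vc=[4, 12]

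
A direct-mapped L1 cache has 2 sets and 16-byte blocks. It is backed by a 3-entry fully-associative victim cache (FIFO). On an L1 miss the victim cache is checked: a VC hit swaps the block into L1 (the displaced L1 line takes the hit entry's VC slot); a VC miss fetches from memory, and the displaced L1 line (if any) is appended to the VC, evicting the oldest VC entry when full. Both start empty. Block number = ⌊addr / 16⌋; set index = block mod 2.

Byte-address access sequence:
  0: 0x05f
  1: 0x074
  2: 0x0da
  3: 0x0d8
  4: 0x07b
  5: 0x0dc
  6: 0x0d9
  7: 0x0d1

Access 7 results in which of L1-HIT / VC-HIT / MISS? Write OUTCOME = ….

0: 0x5f (blk 5, set 1) → MISS  vc=[]
1: 0x74 (blk 7, set 1) → MISS  vc=[5]
2: 0xda (blk 13, set 1) → MISS  vc=[5, 7]
3: 0xd8 (blk 13, set 1) → L1-HIT  vc=[5, 7]
4: 0x7b (blk 7, set 1) → VC-HIT  vc=[5, 13]
5: 0xdc (blk 13, set 1) → VC-HIT  vc=[5, 7]
6: 0xd9 (blk 13, set 1) → L1-HIT  vc=[5, 7]
7: 0xd1 (blk 13, set 1) → L1-HIT  vc=[5, 7]

OUTCOME = L1-HIT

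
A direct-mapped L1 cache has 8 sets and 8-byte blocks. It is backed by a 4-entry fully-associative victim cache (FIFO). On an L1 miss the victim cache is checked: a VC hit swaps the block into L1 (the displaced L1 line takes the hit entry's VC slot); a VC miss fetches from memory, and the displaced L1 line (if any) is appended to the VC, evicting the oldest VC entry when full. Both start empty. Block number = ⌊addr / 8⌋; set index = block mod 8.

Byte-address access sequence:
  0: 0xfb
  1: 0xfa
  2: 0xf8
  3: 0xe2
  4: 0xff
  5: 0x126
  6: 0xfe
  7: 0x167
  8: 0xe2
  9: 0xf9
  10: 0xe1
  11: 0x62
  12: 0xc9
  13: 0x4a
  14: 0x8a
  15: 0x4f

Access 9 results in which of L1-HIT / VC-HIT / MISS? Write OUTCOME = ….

  [0] addr=0xfb blk=31 s=7: MISS | VC []
  [1] addr=0xfa blk=31 s=7: L1-HIT | VC []
  [2] addr=0xf8 blk=31 s=7: L1-HIT | VC []
  [3] addr=0xe2 blk=28 s=4: MISS | VC []
  [4] addr=0xff blk=31 s=7: L1-HIT | VC []
  [5] addr=0x126 blk=36 s=4: MISS | VC [28]
  [6] addr=0xfe blk=31 s=7: L1-HIT | VC [28]
  [7] addr=0x167 blk=44 s=4: MISS | VC [28, 36]
  [8] addr=0xe2 blk=28 s=4: VC-HIT | VC [44, 36]
  [9] addr=0xf9 blk=31 s=7: L1-HIT | VC [44, 36]
  [10] addr=0xe1 blk=28 s=4: L1-HIT | VC [44, 36]
  [11] addr=0x62 blk=12 s=4: MISS | VC [44, 36, 28]
  [12] addr=0xc9 blk=25 s=1: MISS | VC [44, 36, 28]
  [13] addr=0x4a blk=9 s=1: MISS | VC [44, 36, 28, 25]
  [14] addr=0x8a blk=17 s=1: MISS | VC [36, 28, 25, 9]
  [15] addr=0x4f blk=9 s=1: VC-HIT | VC [36, 28, 25, 17]

OUTCOME = L1-HIT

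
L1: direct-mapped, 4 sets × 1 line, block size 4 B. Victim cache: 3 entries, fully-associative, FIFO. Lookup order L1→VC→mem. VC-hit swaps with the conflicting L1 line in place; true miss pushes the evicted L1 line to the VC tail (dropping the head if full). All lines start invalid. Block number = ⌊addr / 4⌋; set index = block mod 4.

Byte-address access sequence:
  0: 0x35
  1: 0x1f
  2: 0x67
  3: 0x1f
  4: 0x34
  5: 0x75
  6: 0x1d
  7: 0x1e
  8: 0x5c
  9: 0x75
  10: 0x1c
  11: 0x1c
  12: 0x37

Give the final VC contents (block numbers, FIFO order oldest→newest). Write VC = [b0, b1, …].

0: 0x35 (blk 13, set 1) → MISS  vc=[]
1: 0x1f (blk 7, set 3) → MISS  vc=[]
2: 0x67 (blk 25, set 1) → MISS  vc=[13]
3: 0x1f (blk 7, set 3) → L1-HIT  vc=[13]
4: 0x34 (blk 13, set 1) → VC-HIT  vc=[25]
5: 0x75 (blk 29, set 1) → MISS  vc=[25, 13]
6: 0x1d (blk 7, set 3) → L1-HIT  vc=[25, 13]
7: 0x1e (blk 7, set 3) → L1-HIT  vc=[25, 13]
8: 0x5c (blk 23, set 3) → MISS  vc=[25, 13, 7]
9: 0x75 (blk 29, set 1) → L1-HIT  vc=[25, 13, 7]
10: 0x1c (blk 7, set 3) → VC-HIT  vc=[25, 13, 23]
11: 0x1c (blk 7, set 3) → L1-HIT  vc=[25, 13, 23]
12: 0x37 (blk 13, set 1) → VC-HIT  vc=[25, 29, 23]

VC = [25, 29, 23]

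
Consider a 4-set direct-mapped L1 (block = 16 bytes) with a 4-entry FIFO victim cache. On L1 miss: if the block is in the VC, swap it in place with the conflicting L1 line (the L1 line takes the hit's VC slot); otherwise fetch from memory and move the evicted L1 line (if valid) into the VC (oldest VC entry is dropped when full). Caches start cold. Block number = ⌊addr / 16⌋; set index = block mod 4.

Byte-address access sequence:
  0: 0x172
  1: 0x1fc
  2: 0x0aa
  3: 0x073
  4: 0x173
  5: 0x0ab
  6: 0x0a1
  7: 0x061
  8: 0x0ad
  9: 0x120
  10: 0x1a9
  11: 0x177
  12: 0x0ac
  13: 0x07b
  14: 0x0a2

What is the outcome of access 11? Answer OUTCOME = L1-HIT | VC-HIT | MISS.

OUTCOME = L1-HIT

0: 0x172 (blk 23, set 3) → MISS  vc=[]
1: 0x1fc (blk 31, set 3) → MISS  vc=[23]
2: 0xaa (blk 10, set 2) → MISS  vc=[23]
3: 0x73 (blk 7, set 3) → MISS  vc=[23, 31]
4: 0x173 (blk 23, set 3) → VC-HIT  vc=[7, 31]
5: 0xab (blk 10, set 2) → L1-HIT  vc=[7, 31]
6: 0xa1 (blk 10, set 2) → L1-HIT  vc=[7, 31]
7: 0x61 (blk 6, set 2) → MISS  vc=[7, 31, 10]
8: 0xad (blk 10, set 2) → VC-HIT  vc=[7, 31, 6]
9: 0x120 (blk 18, set 2) → MISS  vc=[7, 31, 6, 10]
10: 0x1a9 (blk 26, set 2) → MISS  vc=[31, 6, 10, 18]
11: 0x177 (blk 23, set 3) → L1-HIT  vc=[31, 6, 10, 18]
12: 0xac (blk 10, set 2) → VC-HIT  vc=[31, 6, 26, 18]
13: 0x7b (blk 7, set 3) → MISS  vc=[6, 26, 18, 23]
14: 0xa2 (blk 10, set 2) → L1-HIT  vc=[6, 26, 18, 23]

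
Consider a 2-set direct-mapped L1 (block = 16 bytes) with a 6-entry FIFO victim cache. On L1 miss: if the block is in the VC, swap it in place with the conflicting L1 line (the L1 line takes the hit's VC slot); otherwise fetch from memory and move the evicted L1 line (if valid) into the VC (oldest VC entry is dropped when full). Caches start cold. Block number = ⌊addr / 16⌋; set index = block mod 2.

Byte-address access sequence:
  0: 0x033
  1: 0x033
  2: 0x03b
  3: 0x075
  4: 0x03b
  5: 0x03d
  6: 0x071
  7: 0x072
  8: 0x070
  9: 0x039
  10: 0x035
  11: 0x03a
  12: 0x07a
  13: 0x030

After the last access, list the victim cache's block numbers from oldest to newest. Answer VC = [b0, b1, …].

  [0] addr=0x33 blk=3 s=1: MISS | VC []
  [1] addr=0x33 blk=3 s=1: L1-HIT | VC []
  [2] addr=0x3b blk=3 s=1: L1-HIT | VC []
  [3] addr=0x75 blk=7 s=1: MISS | VC [3]
  [4] addr=0x3b blk=3 s=1: VC-HIT | VC [7]
  [5] addr=0x3d blk=3 s=1: L1-HIT | VC [7]
  [6] addr=0x71 blk=7 s=1: VC-HIT | VC [3]
  [7] addr=0x72 blk=7 s=1: L1-HIT | VC [3]
  [8] addr=0x70 blk=7 s=1: L1-HIT | VC [3]
  [9] addr=0x39 blk=3 s=1: VC-HIT | VC [7]
  [10] addr=0x35 blk=3 s=1: L1-HIT | VC [7]
  [11] addr=0x3a blk=3 s=1: L1-HIT | VC [7]
  [12] addr=0x7a blk=7 s=1: VC-HIT | VC [3]
  [13] addr=0x30 blk=3 s=1: VC-HIT | VC [7]

VC = [7]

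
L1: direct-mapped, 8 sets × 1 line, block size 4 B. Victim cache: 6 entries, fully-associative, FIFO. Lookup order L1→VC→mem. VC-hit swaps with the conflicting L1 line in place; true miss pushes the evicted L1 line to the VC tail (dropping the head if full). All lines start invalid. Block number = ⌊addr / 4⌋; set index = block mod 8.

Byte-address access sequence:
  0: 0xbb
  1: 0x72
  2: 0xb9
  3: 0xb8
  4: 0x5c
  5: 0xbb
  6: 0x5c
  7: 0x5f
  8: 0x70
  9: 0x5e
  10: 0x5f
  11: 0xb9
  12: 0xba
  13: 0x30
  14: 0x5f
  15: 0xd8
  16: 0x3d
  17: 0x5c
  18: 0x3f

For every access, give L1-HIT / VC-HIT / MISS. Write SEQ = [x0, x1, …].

0: 0xbb (blk 46, set 6) → MISS  vc=[]
1: 0x72 (blk 28, set 4) → MISS  vc=[]
2: 0xb9 (blk 46, set 6) → L1-HIT  vc=[]
3: 0xb8 (blk 46, set 6) → L1-HIT  vc=[]
4: 0x5c (blk 23, set 7) → MISS  vc=[]
5: 0xbb (blk 46, set 6) → L1-HIT  vc=[]
6: 0x5c (blk 23, set 7) → L1-HIT  vc=[]
7: 0x5f (blk 23, set 7) → L1-HIT  vc=[]
8: 0x70 (blk 28, set 4) → L1-HIT  vc=[]
9: 0x5e (blk 23, set 7) → L1-HIT  vc=[]
10: 0x5f (blk 23, set 7) → L1-HIT  vc=[]
11: 0xb9 (blk 46, set 6) → L1-HIT  vc=[]
12: 0xba (blk 46, set 6) → L1-HIT  vc=[]
13: 0x30 (blk 12, set 4) → MISS  vc=[28]
14: 0x5f (blk 23, set 7) → L1-HIT  vc=[28]
15: 0xd8 (blk 54, set 6) → MISS  vc=[28, 46]
16: 0x3d (blk 15, set 7) → MISS  vc=[28, 46, 23]
17: 0x5c (blk 23, set 7) → VC-HIT  vc=[28, 46, 15]
18: 0x3f (blk 15, set 7) → VC-HIT  vc=[28, 46, 23]

SEQ = [MISS, MISS, L1-HIT, L1-HIT, MISS, L1-HIT, L1-HIT, L1-HIT, L1-HIT, L1-HIT, L1-HIT, L1-HIT, L1-HIT, MISS, L1-HIT, MISS, MISS, VC-HIT, VC-HIT]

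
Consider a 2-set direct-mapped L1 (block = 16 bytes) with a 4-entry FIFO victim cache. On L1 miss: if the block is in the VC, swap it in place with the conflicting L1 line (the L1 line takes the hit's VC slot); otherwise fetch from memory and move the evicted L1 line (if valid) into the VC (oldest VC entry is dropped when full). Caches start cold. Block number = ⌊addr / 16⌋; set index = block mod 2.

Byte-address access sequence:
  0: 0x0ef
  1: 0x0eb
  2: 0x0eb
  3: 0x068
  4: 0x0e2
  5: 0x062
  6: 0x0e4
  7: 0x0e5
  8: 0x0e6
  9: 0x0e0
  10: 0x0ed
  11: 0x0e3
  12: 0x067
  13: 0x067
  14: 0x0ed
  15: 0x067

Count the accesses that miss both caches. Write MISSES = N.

MISSES = 2

#0 0xef→b14/s0 MISS; vc=[]
#1 0xeb→b14/s0 L1-HIT; vc=[]
#2 0xeb→b14/s0 L1-HIT; vc=[]
#3 0x68→b6/s0 MISS; vc=[14]
#4 0xe2→b14/s0 VC-HIT; vc=[6]
#5 0x62→b6/s0 VC-HIT; vc=[14]
#6 0xe4→b14/s0 VC-HIT; vc=[6]
#7 0xe5→b14/s0 L1-HIT; vc=[6]
#8 0xe6→b14/s0 L1-HIT; vc=[6]
#9 0xe0→b14/s0 L1-HIT; vc=[6]
#10 0xed→b14/s0 L1-HIT; vc=[6]
#11 0xe3→b14/s0 L1-HIT; vc=[6]
#12 0x67→b6/s0 VC-HIT; vc=[14]
#13 0x67→b6/s0 L1-HIT; vc=[14]
#14 0xed→b14/s0 VC-HIT; vc=[6]
#15 0x67→b6/s0 VC-HIT; vc=[14]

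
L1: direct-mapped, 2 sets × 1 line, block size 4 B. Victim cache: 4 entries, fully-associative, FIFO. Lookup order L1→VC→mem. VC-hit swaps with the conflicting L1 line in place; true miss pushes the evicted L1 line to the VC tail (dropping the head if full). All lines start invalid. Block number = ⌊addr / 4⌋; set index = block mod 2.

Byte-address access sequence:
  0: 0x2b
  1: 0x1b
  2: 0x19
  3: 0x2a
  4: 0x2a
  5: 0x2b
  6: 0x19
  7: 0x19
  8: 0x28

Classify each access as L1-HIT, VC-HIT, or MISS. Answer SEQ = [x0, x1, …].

SEQ = [MISS, MISS, L1-HIT, VC-HIT, L1-HIT, L1-HIT, VC-HIT, L1-HIT, VC-HIT]

0: 0x2b (blk 10, set 0) → MISS  vc=[]
1: 0x1b (blk 6, set 0) → MISS  vc=[10]
2: 0x19 (blk 6, set 0) → L1-HIT  vc=[10]
3: 0x2a (blk 10, set 0) → VC-HIT  vc=[6]
4: 0x2a (blk 10, set 0) → L1-HIT  vc=[6]
5: 0x2b (blk 10, set 0) → L1-HIT  vc=[6]
6: 0x19 (blk 6, set 0) → VC-HIT  vc=[10]
7: 0x19 (blk 6, set 0) → L1-HIT  vc=[10]
8: 0x28 (blk 10, set 0) → VC-HIT  vc=[6]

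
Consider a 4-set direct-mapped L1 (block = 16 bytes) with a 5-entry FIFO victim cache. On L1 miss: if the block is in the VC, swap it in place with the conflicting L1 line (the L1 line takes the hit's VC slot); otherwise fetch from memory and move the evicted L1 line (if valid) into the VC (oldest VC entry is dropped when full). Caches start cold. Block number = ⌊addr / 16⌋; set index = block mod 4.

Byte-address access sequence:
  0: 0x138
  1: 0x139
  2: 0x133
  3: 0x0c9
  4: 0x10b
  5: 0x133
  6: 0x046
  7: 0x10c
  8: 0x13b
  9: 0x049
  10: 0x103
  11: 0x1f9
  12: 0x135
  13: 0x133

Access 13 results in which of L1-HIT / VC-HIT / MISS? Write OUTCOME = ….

OUTCOME = L1-HIT

#0 0x138→b19/s3 MISS; vc=[]
#1 0x139→b19/s3 L1-HIT; vc=[]
#2 0x133→b19/s3 L1-HIT; vc=[]
#3 0xc9→b12/s0 MISS; vc=[]
#4 0x10b→b16/s0 MISS; vc=[12]
#5 0x133→b19/s3 L1-HIT; vc=[12]
#6 0x46→b4/s0 MISS; vc=[12,16]
#7 0x10c→b16/s0 VC-HIT; vc=[12,4]
#8 0x13b→b19/s3 L1-HIT; vc=[12,4]
#9 0x49→b4/s0 VC-HIT; vc=[12,16]
#10 0x103→b16/s0 VC-HIT; vc=[12,4]
#11 0x1f9→b31/s3 MISS; vc=[12,4,19]
#12 0x135→b19/s3 VC-HIT; vc=[12,4,31]
#13 0x133→b19/s3 L1-HIT; vc=[12,4,31]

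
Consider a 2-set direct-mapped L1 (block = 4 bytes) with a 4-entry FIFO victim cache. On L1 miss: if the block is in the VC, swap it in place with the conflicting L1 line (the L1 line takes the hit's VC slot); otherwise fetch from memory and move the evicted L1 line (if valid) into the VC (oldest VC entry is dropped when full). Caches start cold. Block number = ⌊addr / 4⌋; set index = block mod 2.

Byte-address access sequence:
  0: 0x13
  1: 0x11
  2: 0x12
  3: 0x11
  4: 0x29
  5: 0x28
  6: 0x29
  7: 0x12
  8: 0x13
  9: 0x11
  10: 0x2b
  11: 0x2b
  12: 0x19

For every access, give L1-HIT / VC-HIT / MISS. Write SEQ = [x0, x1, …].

SEQ = [MISS, L1-HIT, L1-HIT, L1-HIT, MISS, L1-HIT, L1-HIT, VC-HIT, L1-HIT, L1-HIT, VC-HIT, L1-HIT, MISS]

0: 0x13 (blk 4, set 0) → MISS  vc=[]
1: 0x11 (blk 4, set 0) → L1-HIT  vc=[]
2: 0x12 (blk 4, set 0) → L1-HIT  vc=[]
3: 0x11 (blk 4, set 0) → L1-HIT  vc=[]
4: 0x29 (blk 10, set 0) → MISS  vc=[4]
5: 0x28 (blk 10, set 0) → L1-HIT  vc=[4]
6: 0x29 (blk 10, set 0) → L1-HIT  vc=[4]
7: 0x12 (blk 4, set 0) → VC-HIT  vc=[10]
8: 0x13 (blk 4, set 0) → L1-HIT  vc=[10]
9: 0x11 (blk 4, set 0) → L1-HIT  vc=[10]
10: 0x2b (blk 10, set 0) → VC-HIT  vc=[4]
11: 0x2b (blk 10, set 0) → L1-HIT  vc=[4]
12: 0x19 (blk 6, set 0) → MISS  vc=[4, 10]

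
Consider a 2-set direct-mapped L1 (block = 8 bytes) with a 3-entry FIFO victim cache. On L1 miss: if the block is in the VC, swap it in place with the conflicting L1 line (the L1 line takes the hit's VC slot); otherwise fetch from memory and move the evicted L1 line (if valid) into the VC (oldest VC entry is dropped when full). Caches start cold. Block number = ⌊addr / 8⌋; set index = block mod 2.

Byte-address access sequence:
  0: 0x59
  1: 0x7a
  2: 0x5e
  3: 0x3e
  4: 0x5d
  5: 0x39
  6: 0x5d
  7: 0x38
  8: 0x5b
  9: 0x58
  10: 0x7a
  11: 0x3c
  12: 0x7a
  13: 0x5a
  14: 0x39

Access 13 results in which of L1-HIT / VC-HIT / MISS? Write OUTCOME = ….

  [0] addr=0x59 blk=11 s=1: MISS | VC []
  [1] addr=0x7a blk=15 s=1: MISS | VC [11]
  [2] addr=0x5e blk=11 s=1: VC-HIT | VC [15]
  [3] addr=0x3e blk=7 s=1: MISS | VC [15, 11]
  [4] addr=0x5d blk=11 s=1: VC-HIT | VC [15, 7]
  [5] addr=0x39 blk=7 s=1: VC-HIT | VC [15, 11]
  [6] addr=0x5d blk=11 s=1: VC-HIT | VC [15, 7]
  [7] addr=0x38 blk=7 s=1: VC-HIT | VC [15, 11]
  [8] addr=0x5b blk=11 s=1: VC-HIT | VC [15, 7]
  [9] addr=0x58 blk=11 s=1: L1-HIT | VC [15, 7]
  [10] addr=0x7a blk=15 s=1: VC-HIT | VC [11, 7]
  [11] addr=0x3c blk=7 s=1: VC-HIT | VC [11, 15]
  [12] addr=0x7a blk=15 s=1: VC-HIT | VC [11, 7]
  [13] addr=0x5a blk=11 s=1: VC-HIT | VC [15, 7]
  [14] addr=0x39 blk=7 s=1: VC-HIT | VC [15, 11]

OUTCOME = VC-HIT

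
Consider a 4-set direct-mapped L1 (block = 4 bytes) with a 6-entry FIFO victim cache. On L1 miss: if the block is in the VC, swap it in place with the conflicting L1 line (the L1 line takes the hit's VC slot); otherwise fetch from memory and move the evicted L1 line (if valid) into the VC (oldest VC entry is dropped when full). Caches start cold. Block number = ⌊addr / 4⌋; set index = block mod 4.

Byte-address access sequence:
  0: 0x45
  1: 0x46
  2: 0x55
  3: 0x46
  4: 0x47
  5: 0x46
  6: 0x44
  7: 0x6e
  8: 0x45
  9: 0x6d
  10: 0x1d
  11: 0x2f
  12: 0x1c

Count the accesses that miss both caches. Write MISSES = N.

MISSES = 5

0: 0x45 (blk 17, set 1) → MISS  vc=[]
1: 0x46 (blk 17, set 1) → L1-HIT  vc=[]
2: 0x55 (blk 21, set 1) → MISS  vc=[17]
3: 0x46 (blk 17, set 1) → VC-HIT  vc=[21]
4: 0x47 (blk 17, set 1) → L1-HIT  vc=[21]
5: 0x46 (blk 17, set 1) → L1-HIT  vc=[21]
6: 0x44 (blk 17, set 1) → L1-HIT  vc=[21]
7: 0x6e (blk 27, set 3) → MISS  vc=[21]
8: 0x45 (blk 17, set 1) → L1-HIT  vc=[21]
9: 0x6d (blk 27, set 3) → L1-HIT  vc=[21]
10: 0x1d (blk 7, set 3) → MISS  vc=[21, 27]
11: 0x2f (blk 11, set 3) → MISS  vc=[21, 27, 7]
12: 0x1c (blk 7, set 3) → VC-HIT  vc=[21, 27, 11]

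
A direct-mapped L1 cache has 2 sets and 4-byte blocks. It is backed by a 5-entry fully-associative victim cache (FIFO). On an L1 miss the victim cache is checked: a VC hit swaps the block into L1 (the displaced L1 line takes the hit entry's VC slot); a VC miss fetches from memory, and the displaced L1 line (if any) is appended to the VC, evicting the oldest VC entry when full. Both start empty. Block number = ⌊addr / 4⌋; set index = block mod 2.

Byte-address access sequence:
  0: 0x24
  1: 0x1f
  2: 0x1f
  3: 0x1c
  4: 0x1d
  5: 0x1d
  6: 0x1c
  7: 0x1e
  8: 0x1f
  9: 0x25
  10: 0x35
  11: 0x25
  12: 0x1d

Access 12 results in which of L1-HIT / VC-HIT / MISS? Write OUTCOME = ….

  [0] addr=0x24 blk=9 s=1: MISS | VC []
  [1] addr=0x1f blk=7 s=1: MISS | VC [9]
  [2] addr=0x1f blk=7 s=1: L1-HIT | VC [9]
  [3] addr=0x1c blk=7 s=1: L1-HIT | VC [9]
  [4] addr=0x1d blk=7 s=1: L1-HIT | VC [9]
  [5] addr=0x1d blk=7 s=1: L1-HIT | VC [9]
  [6] addr=0x1c blk=7 s=1: L1-HIT | VC [9]
  [7] addr=0x1e blk=7 s=1: L1-HIT | VC [9]
  [8] addr=0x1f blk=7 s=1: L1-HIT | VC [9]
  [9] addr=0x25 blk=9 s=1: VC-HIT | VC [7]
  [10] addr=0x35 blk=13 s=1: MISS | VC [7, 9]
  [11] addr=0x25 blk=9 s=1: VC-HIT | VC [7, 13]
  [12] addr=0x1d blk=7 s=1: VC-HIT | VC [9, 13]

OUTCOME = VC-HIT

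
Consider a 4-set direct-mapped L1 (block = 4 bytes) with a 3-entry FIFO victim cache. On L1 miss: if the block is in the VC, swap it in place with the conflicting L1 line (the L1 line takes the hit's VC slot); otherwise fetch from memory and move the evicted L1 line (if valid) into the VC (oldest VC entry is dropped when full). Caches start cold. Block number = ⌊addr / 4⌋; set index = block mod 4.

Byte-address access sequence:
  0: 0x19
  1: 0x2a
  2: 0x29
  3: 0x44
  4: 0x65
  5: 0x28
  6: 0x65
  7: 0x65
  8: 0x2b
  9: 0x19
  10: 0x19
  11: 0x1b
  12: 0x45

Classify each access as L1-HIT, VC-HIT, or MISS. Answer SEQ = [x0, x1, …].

SEQ = [MISS, MISS, L1-HIT, MISS, MISS, L1-HIT, L1-HIT, L1-HIT, L1-HIT, VC-HIT, L1-HIT, L1-HIT, VC-HIT]

  [0] addr=0x19 blk=6 s=2: MISS | VC []
  [1] addr=0x2a blk=10 s=2: MISS | VC [6]
  [2] addr=0x29 blk=10 s=2: L1-HIT | VC [6]
  [3] addr=0x44 blk=17 s=1: MISS | VC [6]
  [4] addr=0x65 blk=25 s=1: MISS | VC [6, 17]
  [5] addr=0x28 blk=10 s=2: L1-HIT | VC [6, 17]
  [6] addr=0x65 blk=25 s=1: L1-HIT | VC [6, 17]
  [7] addr=0x65 blk=25 s=1: L1-HIT | VC [6, 17]
  [8] addr=0x2b blk=10 s=2: L1-HIT | VC [6, 17]
  [9] addr=0x19 blk=6 s=2: VC-HIT | VC [10, 17]
  [10] addr=0x19 blk=6 s=2: L1-HIT | VC [10, 17]
  [11] addr=0x1b blk=6 s=2: L1-HIT | VC [10, 17]
  [12] addr=0x45 blk=17 s=1: VC-HIT | VC [10, 25]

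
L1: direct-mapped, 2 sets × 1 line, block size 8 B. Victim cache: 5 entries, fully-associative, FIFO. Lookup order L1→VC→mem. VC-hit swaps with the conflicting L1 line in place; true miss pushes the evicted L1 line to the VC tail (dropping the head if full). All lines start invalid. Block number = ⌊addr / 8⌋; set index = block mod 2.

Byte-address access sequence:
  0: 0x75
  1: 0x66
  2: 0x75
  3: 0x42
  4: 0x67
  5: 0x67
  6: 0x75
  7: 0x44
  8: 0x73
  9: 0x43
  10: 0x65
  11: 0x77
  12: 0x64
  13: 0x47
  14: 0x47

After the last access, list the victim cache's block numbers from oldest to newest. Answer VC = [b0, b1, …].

VC = [14, 12]

#0 0x75→b14/s0 MISS; vc=[]
#1 0x66→b12/s0 MISS; vc=[14]
#2 0x75→b14/s0 VC-HIT; vc=[12]
#3 0x42→b8/s0 MISS; vc=[12,14]
#4 0x67→b12/s0 VC-HIT; vc=[8,14]
#5 0x67→b12/s0 L1-HIT; vc=[8,14]
#6 0x75→b14/s0 VC-HIT; vc=[8,12]
#7 0x44→b8/s0 VC-HIT; vc=[14,12]
#8 0x73→b14/s0 VC-HIT; vc=[8,12]
#9 0x43→b8/s0 VC-HIT; vc=[14,12]
#10 0x65→b12/s0 VC-HIT; vc=[14,8]
#11 0x77→b14/s0 VC-HIT; vc=[12,8]
#12 0x64→b12/s0 VC-HIT; vc=[14,8]
#13 0x47→b8/s0 VC-HIT; vc=[14,12]
#14 0x47→b8/s0 L1-HIT; vc=[14,12]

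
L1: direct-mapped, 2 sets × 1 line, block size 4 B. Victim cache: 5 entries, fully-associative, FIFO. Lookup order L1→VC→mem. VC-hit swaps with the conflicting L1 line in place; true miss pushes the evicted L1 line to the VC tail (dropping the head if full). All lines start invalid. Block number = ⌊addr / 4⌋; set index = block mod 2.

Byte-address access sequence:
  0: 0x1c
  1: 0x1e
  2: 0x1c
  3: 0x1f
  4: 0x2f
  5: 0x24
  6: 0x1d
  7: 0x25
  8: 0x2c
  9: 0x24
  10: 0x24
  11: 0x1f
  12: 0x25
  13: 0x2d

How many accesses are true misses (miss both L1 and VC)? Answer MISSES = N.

MISSES = 3

#0 0x1c→b7/s1 MISS; vc=[]
#1 0x1e→b7/s1 L1-HIT; vc=[]
#2 0x1c→b7/s1 L1-HIT; vc=[]
#3 0x1f→b7/s1 L1-HIT; vc=[]
#4 0x2f→b11/s1 MISS; vc=[7]
#5 0x24→b9/s1 MISS; vc=[7,11]
#6 0x1d→b7/s1 VC-HIT; vc=[9,11]
#7 0x25→b9/s1 VC-HIT; vc=[7,11]
#8 0x2c→b11/s1 VC-HIT; vc=[7,9]
#9 0x24→b9/s1 VC-HIT; vc=[7,11]
#10 0x24→b9/s1 L1-HIT; vc=[7,11]
#11 0x1f→b7/s1 VC-HIT; vc=[9,11]
#12 0x25→b9/s1 VC-HIT; vc=[7,11]
#13 0x2d→b11/s1 VC-HIT; vc=[7,9]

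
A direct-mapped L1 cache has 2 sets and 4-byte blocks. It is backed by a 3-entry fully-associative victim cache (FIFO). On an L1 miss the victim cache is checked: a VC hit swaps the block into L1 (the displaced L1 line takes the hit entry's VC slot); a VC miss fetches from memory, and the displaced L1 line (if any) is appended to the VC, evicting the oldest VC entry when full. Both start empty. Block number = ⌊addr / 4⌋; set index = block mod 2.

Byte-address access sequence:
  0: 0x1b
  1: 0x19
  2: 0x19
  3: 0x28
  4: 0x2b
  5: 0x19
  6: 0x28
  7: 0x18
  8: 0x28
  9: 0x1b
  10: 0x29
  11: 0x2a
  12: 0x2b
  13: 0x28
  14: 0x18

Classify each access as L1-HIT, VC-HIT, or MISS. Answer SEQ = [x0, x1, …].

SEQ = [MISS, L1-HIT, L1-HIT, MISS, L1-HIT, VC-HIT, VC-HIT, VC-HIT, VC-HIT, VC-HIT, VC-HIT, L1-HIT, L1-HIT, L1-HIT, VC-HIT]

0: 0x1b (blk 6, set 0) → MISS  vc=[]
1: 0x19 (blk 6, set 0) → L1-HIT  vc=[]
2: 0x19 (blk 6, set 0) → L1-HIT  vc=[]
3: 0x28 (blk 10, set 0) → MISS  vc=[6]
4: 0x2b (blk 10, set 0) → L1-HIT  vc=[6]
5: 0x19 (blk 6, set 0) → VC-HIT  vc=[10]
6: 0x28 (blk 10, set 0) → VC-HIT  vc=[6]
7: 0x18 (blk 6, set 0) → VC-HIT  vc=[10]
8: 0x28 (blk 10, set 0) → VC-HIT  vc=[6]
9: 0x1b (blk 6, set 0) → VC-HIT  vc=[10]
10: 0x29 (blk 10, set 0) → VC-HIT  vc=[6]
11: 0x2a (blk 10, set 0) → L1-HIT  vc=[6]
12: 0x2b (blk 10, set 0) → L1-HIT  vc=[6]
13: 0x28 (blk 10, set 0) → L1-HIT  vc=[6]
14: 0x18 (blk 6, set 0) → VC-HIT  vc=[10]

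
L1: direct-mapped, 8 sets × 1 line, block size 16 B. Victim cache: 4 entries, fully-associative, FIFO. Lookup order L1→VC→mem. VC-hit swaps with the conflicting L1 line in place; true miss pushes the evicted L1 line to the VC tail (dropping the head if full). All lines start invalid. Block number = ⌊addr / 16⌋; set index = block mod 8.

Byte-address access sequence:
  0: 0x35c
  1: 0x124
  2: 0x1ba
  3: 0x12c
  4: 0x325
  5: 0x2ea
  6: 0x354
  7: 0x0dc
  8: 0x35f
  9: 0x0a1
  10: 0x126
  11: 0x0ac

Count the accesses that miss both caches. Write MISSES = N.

  [0] addr=0x35c blk=53 s=5: MISS | VC []
  [1] addr=0x124 blk=18 s=2: MISS | VC []
  [2] addr=0x1ba blk=27 s=3: MISS | VC []
  [3] addr=0x12c blk=18 s=2: L1-HIT | VC []
  [4] addr=0x325 blk=50 s=2: MISS | VC [18]
  [5] addr=0x2ea blk=46 s=6: MISS | VC [18]
  [6] addr=0x354 blk=53 s=5: L1-HIT | VC [18]
  [7] addr=0xdc blk=13 s=5: MISS | VC [18, 53]
  [8] addr=0x35f blk=53 s=5: VC-HIT | VC [18, 13]
  [9] addr=0xa1 blk=10 s=2: MISS | VC [18, 13, 50]
  [10] addr=0x126 blk=18 s=2: VC-HIT | VC [10, 13, 50]
  [11] addr=0xac blk=10 s=2: VC-HIT | VC [18, 13, 50]

MISSES = 7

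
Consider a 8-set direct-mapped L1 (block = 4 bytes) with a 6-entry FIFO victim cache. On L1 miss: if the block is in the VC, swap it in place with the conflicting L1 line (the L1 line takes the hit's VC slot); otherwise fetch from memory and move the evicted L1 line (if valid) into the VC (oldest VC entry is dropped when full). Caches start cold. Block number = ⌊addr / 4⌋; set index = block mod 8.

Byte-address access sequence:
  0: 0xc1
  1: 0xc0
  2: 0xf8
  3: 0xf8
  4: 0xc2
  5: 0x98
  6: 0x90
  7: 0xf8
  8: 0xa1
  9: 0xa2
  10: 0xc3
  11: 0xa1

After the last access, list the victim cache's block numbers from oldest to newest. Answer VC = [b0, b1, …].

#0 0xc1→b48/s0 MISS; vc=[]
#1 0xc0→b48/s0 L1-HIT; vc=[]
#2 0xf8→b62/s6 MISS; vc=[]
#3 0xf8→b62/s6 L1-HIT; vc=[]
#4 0xc2→b48/s0 L1-HIT; vc=[]
#5 0x98→b38/s6 MISS; vc=[62]
#6 0x90→b36/s4 MISS; vc=[62]
#7 0xf8→b62/s6 VC-HIT; vc=[38]
#8 0xa1→b40/s0 MISS; vc=[38,48]
#9 0xa2→b40/s0 L1-HIT; vc=[38,48]
#10 0xc3→b48/s0 VC-HIT; vc=[38,40]
#11 0xa1→b40/s0 VC-HIT; vc=[38,48]

VC = [38, 48]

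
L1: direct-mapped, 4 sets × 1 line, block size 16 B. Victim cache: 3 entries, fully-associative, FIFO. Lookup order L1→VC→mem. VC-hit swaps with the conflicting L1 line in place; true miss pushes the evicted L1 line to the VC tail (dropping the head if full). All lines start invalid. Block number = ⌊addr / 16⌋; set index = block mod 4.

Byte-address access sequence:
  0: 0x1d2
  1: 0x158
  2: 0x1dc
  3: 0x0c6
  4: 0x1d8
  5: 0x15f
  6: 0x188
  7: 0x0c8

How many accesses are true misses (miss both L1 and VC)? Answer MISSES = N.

MISSES = 4

  [0] addr=0x1d2 blk=29 s=1: MISS | VC []
  [1] addr=0x158 blk=21 s=1: MISS | VC [29]
  [2] addr=0x1dc blk=29 s=1: VC-HIT | VC [21]
  [3] addr=0xc6 blk=12 s=0: MISS | VC [21]
  [4] addr=0x1d8 blk=29 s=1: L1-HIT | VC [21]
  [5] addr=0x15f blk=21 s=1: VC-HIT | VC [29]
  [6] addr=0x188 blk=24 s=0: MISS | VC [29, 12]
  [7] addr=0xc8 blk=12 s=0: VC-HIT | VC [29, 24]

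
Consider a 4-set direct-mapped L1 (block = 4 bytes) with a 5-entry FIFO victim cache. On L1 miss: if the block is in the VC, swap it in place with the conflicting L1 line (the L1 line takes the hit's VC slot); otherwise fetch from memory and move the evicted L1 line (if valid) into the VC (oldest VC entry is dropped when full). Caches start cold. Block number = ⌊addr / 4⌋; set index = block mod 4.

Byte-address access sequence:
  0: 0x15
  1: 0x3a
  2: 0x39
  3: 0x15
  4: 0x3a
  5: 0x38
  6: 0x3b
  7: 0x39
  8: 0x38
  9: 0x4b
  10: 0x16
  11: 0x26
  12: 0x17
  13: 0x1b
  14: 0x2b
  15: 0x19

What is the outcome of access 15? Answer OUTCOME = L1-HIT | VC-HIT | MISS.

OUTCOME = VC-HIT

#0 0x15→b5/s1 MISS; vc=[]
#1 0x3a→b14/s2 MISS; vc=[]
#2 0x39→b14/s2 L1-HIT; vc=[]
#3 0x15→b5/s1 L1-HIT; vc=[]
#4 0x3a→b14/s2 L1-HIT; vc=[]
#5 0x38→b14/s2 L1-HIT; vc=[]
#6 0x3b→b14/s2 L1-HIT; vc=[]
#7 0x39→b14/s2 L1-HIT; vc=[]
#8 0x38→b14/s2 L1-HIT; vc=[]
#9 0x4b→b18/s2 MISS; vc=[14]
#10 0x16→b5/s1 L1-HIT; vc=[14]
#11 0x26→b9/s1 MISS; vc=[14,5]
#12 0x17→b5/s1 VC-HIT; vc=[14,9]
#13 0x1b→b6/s2 MISS; vc=[14,9,18]
#14 0x2b→b10/s2 MISS; vc=[14,9,18,6]
#15 0x19→b6/s2 VC-HIT; vc=[14,9,18,10]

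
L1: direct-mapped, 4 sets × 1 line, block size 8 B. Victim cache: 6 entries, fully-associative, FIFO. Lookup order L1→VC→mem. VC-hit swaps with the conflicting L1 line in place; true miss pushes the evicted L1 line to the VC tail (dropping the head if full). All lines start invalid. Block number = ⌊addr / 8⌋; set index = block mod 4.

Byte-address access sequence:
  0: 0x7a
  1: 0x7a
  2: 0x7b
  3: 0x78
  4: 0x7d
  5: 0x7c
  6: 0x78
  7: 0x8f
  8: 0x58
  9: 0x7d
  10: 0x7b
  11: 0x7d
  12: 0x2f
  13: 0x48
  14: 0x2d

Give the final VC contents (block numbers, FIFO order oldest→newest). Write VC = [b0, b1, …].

0: 0x7a (blk 15, set 3) → MISS  vc=[]
1: 0x7a (blk 15, set 3) → L1-HIT  vc=[]
2: 0x7b (blk 15, set 3) → L1-HIT  vc=[]
3: 0x78 (blk 15, set 3) → L1-HIT  vc=[]
4: 0x7d (blk 15, set 3) → L1-HIT  vc=[]
5: 0x7c (blk 15, set 3) → L1-HIT  vc=[]
6: 0x78 (blk 15, set 3) → L1-HIT  vc=[]
7: 0x8f (blk 17, set 1) → MISS  vc=[]
8: 0x58 (blk 11, set 3) → MISS  vc=[15]
9: 0x7d (blk 15, set 3) → VC-HIT  vc=[11]
10: 0x7b (blk 15, set 3) → L1-HIT  vc=[11]
11: 0x7d (blk 15, set 3) → L1-HIT  vc=[11]
12: 0x2f (blk 5, set 1) → MISS  vc=[11, 17]
13: 0x48 (blk 9, set 1) → MISS  vc=[11, 17, 5]
14: 0x2d (blk 5, set 1) → VC-HIT  vc=[11, 17, 9]

VC = [11, 17, 9]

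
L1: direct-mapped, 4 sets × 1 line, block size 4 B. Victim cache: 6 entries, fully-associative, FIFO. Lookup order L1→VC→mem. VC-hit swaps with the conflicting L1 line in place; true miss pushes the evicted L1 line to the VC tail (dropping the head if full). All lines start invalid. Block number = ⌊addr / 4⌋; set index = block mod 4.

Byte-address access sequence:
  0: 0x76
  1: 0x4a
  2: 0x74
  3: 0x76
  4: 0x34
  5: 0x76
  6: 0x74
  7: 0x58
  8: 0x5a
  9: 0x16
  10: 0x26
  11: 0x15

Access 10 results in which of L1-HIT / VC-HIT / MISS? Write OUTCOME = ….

  [0] addr=0x76 blk=29 s=1: MISS | VC []
  [1] addr=0x4a blk=18 s=2: MISS | VC []
  [2] addr=0x74 blk=29 s=1: L1-HIT | VC []
  [3] addr=0x76 blk=29 s=1: L1-HIT | VC []
  [4] addr=0x34 blk=13 s=1: MISS | VC [29]
  [5] addr=0x76 blk=29 s=1: VC-HIT | VC [13]
  [6] addr=0x74 blk=29 s=1: L1-HIT | VC [13]
  [7] addr=0x58 blk=22 s=2: MISS | VC [13, 18]
  [8] addr=0x5a blk=22 s=2: L1-HIT | VC [13, 18]
  [9] addr=0x16 blk=5 s=1: MISS | VC [13, 18, 29]
  [10] addr=0x26 blk=9 s=1: MISS | VC [13, 18, 29, 5]
  [11] addr=0x15 blk=5 s=1: VC-HIT | VC [13, 18, 29, 9]

OUTCOME = MISS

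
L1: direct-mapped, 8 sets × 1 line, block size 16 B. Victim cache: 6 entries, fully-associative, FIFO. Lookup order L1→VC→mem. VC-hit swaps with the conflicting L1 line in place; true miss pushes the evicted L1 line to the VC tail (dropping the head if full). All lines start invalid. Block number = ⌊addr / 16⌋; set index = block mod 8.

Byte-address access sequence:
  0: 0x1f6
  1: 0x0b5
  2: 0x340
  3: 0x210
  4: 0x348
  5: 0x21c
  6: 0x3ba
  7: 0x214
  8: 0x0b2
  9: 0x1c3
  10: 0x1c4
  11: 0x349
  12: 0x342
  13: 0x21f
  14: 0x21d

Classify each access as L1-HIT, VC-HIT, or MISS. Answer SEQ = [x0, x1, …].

SEQ = [MISS, MISS, MISS, MISS, L1-HIT, L1-HIT, MISS, L1-HIT, VC-HIT, MISS, L1-HIT, VC-HIT, L1-HIT, L1-HIT, L1-HIT]

#0 0x1f6→b31/s7 MISS; vc=[]
#1 0xb5→b11/s3 MISS; vc=[]
#2 0x340→b52/s4 MISS; vc=[]
#3 0x210→b33/s1 MISS; vc=[]
#4 0x348→b52/s4 L1-HIT; vc=[]
#5 0x21c→b33/s1 L1-HIT; vc=[]
#6 0x3ba→b59/s3 MISS; vc=[11]
#7 0x214→b33/s1 L1-HIT; vc=[11]
#8 0xb2→b11/s3 VC-HIT; vc=[59]
#9 0x1c3→b28/s4 MISS; vc=[59,52]
#10 0x1c4→b28/s4 L1-HIT; vc=[59,52]
#11 0x349→b52/s4 VC-HIT; vc=[59,28]
#12 0x342→b52/s4 L1-HIT; vc=[59,28]
#13 0x21f→b33/s1 L1-HIT; vc=[59,28]
#14 0x21d→b33/s1 L1-HIT; vc=[59,28]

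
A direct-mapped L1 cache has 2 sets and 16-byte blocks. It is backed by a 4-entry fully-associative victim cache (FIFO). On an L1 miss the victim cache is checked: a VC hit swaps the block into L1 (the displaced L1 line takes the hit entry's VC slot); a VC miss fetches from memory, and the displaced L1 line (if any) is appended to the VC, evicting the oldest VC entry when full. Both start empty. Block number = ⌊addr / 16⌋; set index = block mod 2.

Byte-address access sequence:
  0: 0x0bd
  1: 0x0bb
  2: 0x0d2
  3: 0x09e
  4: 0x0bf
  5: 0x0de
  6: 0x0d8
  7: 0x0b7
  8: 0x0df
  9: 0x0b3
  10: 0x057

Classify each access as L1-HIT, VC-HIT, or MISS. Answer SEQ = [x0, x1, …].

0: 0xbd (blk 11, set 1) → MISS  vc=[]
1: 0xbb (blk 11, set 1) → L1-HIT  vc=[]
2: 0xd2 (blk 13, set 1) → MISS  vc=[11]
3: 0x9e (blk 9, set 1) → MISS  vc=[11, 13]
4: 0xbf (blk 11, set 1) → VC-HIT  vc=[9, 13]
5: 0xde (blk 13, set 1) → VC-HIT  vc=[9, 11]
6: 0xd8 (blk 13, set 1) → L1-HIT  vc=[9, 11]
7: 0xb7 (blk 11, set 1) → VC-HIT  vc=[9, 13]
8: 0xdf (blk 13, set 1) → VC-HIT  vc=[9, 11]
9: 0xb3 (blk 11, set 1) → VC-HIT  vc=[9, 13]
10: 0x57 (blk 5, set 1) → MISS  vc=[9, 13, 11]

SEQ = [MISS, L1-HIT, MISS, MISS, VC-HIT, VC-HIT, L1-HIT, VC-HIT, VC-HIT, VC-HIT, MISS]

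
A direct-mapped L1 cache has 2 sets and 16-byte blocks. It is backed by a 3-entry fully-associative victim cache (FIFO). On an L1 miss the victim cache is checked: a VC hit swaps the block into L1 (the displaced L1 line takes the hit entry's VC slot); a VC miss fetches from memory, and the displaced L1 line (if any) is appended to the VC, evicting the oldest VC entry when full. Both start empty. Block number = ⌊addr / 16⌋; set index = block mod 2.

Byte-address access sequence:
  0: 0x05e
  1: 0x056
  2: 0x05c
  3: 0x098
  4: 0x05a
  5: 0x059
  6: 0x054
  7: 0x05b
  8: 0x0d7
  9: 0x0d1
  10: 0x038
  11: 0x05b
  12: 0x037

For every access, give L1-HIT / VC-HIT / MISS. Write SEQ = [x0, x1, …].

SEQ = [MISS, L1-HIT, L1-HIT, MISS, VC-HIT, L1-HIT, L1-HIT, L1-HIT, MISS, L1-HIT, MISS, VC-HIT, VC-HIT]

  [0] addr=0x5e blk=5 s=1: MISS | VC []
  [1] addr=0x56 blk=5 s=1: L1-HIT | VC []
  [2] addr=0x5c blk=5 s=1: L1-HIT | VC []
  [3] addr=0x98 blk=9 s=1: MISS | VC [5]
  [4] addr=0x5a blk=5 s=1: VC-HIT | VC [9]
  [5] addr=0x59 blk=5 s=1: L1-HIT | VC [9]
  [6] addr=0x54 blk=5 s=1: L1-HIT | VC [9]
  [7] addr=0x5b blk=5 s=1: L1-HIT | VC [9]
  [8] addr=0xd7 blk=13 s=1: MISS | VC [9, 5]
  [9] addr=0xd1 blk=13 s=1: L1-HIT | VC [9, 5]
  [10] addr=0x38 blk=3 s=1: MISS | VC [9, 5, 13]
  [11] addr=0x5b blk=5 s=1: VC-HIT | VC [9, 3, 13]
  [12] addr=0x37 blk=3 s=1: VC-HIT | VC [9, 5, 13]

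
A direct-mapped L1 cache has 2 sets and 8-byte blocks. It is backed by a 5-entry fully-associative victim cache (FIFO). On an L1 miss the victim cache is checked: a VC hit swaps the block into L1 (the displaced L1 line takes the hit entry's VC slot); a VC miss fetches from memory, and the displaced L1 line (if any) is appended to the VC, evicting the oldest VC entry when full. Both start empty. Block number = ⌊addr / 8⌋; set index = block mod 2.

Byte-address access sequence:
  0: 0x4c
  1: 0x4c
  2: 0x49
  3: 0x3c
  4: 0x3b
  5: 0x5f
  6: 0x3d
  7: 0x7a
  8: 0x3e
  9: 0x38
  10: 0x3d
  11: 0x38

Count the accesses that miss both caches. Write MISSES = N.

MISSES = 4

0: 0x4c (blk 9, set 1) → MISS  vc=[]
1: 0x4c (blk 9, set 1) → L1-HIT  vc=[]
2: 0x49 (blk 9, set 1) → L1-HIT  vc=[]
3: 0x3c (blk 7, set 1) → MISS  vc=[9]
4: 0x3b (blk 7, set 1) → L1-HIT  vc=[9]
5: 0x5f (blk 11, set 1) → MISS  vc=[9, 7]
6: 0x3d (blk 7, set 1) → VC-HIT  vc=[9, 11]
7: 0x7a (blk 15, set 1) → MISS  vc=[9, 11, 7]
8: 0x3e (blk 7, set 1) → VC-HIT  vc=[9, 11, 15]
9: 0x38 (blk 7, set 1) → L1-HIT  vc=[9, 11, 15]
10: 0x3d (blk 7, set 1) → L1-HIT  vc=[9, 11, 15]
11: 0x38 (blk 7, set 1) → L1-HIT  vc=[9, 11, 15]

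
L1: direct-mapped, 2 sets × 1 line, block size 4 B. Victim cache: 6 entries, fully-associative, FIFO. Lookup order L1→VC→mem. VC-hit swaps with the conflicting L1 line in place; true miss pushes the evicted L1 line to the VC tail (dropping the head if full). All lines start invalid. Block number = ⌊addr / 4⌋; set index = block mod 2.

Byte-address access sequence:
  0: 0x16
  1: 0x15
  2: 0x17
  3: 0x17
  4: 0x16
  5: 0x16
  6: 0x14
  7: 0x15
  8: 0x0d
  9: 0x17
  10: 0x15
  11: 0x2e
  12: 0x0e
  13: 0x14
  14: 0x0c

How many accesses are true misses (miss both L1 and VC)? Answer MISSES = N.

MISSES = 3

0: 0x16 (blk 5, set 1) → MISS  vc=[]
1: 0x15 (blk 5, set 1) → L1-HIT  vc=[]
2: 0x17 (blk 5, set 1) → L1-HIT  vc=[]
3: 0x17 (blk 5, set 1) → L1-HIT  vc=[]
4: 0x16 (blk 5, set 1) → L1-HIT  vc=[]
5: 0x16 (blk 5, set 1) → L1-HIT  vc=[]
6: 0x14 (blk 5, set 1) → L1-HIT  vc=[]
7: 0x15 (blk 5, set 1) → L1-HIT  vc=[]
8: 0xd (blk 3, set 1) → MISS  vc=[5]
9: 0x17 (blk 5, set 1) → VC-HIT  vc=[3]
10: 0x15 (blk 5, set 1) → L1-HIT  vc=[3]
11: 0x2e (blk 11, set 1) → MISS  vc=[3, 5]
12: 0xe (blk 3, set 1) → VC-HIT  vc=[11, 5]
13: 0x14 (blk 5, set 1) → VC-HIT  vc=[11, 3]
14: 0xc (blk 3, set 1) → VC-HIT  vc=[11, 5]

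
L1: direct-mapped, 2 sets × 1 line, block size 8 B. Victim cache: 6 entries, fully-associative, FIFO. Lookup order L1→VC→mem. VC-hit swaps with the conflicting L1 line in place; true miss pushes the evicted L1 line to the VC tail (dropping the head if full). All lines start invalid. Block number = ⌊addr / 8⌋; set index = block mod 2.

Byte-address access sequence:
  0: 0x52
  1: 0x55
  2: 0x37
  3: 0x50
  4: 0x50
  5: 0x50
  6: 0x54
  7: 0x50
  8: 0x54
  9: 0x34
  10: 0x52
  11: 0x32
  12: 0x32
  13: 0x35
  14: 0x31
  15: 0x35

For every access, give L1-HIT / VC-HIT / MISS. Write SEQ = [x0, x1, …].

  [0] addr=0x52 blk=10 s=0: MISS | VC []
  [1] addr=0x55 blk=10 s=0: L1-HIT | VC []
  [2] addr=0x37 blk=6 s=0: MISS | VC [10]
  [3] addr=0x50 blk=10 s=0: VC-HIT | VC [6]
  [4] addr=0x50 blk=10 s=0: L1-HIT | VC [6]
  [5] addr=0x50 blk=10 s=0: L1-HIT | VC [6]
  [6] addr=0x54 blk=10 s=0: L1-HIT | VC [6]
  [7] addr=0x50 blk=10 s=0: L1-HIT | VC [6]
  [8] addr=0x54 blk=10 s=0: L1-HIT | VC [6]
  [9] addr=0x34 blk=6 s=0: VC-HIT | VC [10]
  [10] addr=0x52 blk=10 s=0: VC-HIT | VC [6]
  [11] addr=0x32 blk=6 s=0: VC-HIT | VC [10]
  [12] addr=0x32 blk=6 s=0: L1-HIT | VC [10]
  [13] addr=0x35 blk=6 s=0: L1-HIT | VC [10]
  [14] addr=0x31 blk=6 s=0: L1-HIT | VC [10]
  [15] addr=0x35 blk=6 s=0: L1-HIT | VC [10]

SEQ = [MISS, L1-HIT, MISS, VC-HIT, L1-HIT, L1-HIT, L1-HIT, L1-HIT, L1-HIT, VC-HIT, VC-HIT, VC-HIT, L1-HIT, L1-HIT, L1-HIT, L1-HIT]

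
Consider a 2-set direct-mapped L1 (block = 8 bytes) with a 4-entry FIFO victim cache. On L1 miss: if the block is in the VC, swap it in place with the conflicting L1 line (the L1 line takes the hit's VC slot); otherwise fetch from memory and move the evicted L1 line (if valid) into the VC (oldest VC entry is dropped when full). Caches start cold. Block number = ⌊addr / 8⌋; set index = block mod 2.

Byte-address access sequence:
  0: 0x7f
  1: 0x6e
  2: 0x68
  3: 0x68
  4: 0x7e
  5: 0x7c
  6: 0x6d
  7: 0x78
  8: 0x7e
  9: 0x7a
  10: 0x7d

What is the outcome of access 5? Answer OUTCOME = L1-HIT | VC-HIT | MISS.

OUTCOME = L1-HIT

0: 0x7f (blk 15, set 1) → MISS  vc=[]
1: 0x6e (blk 13, set 1) → MISS  vc=[15]
2: 0x68 (blk 13, set 1) → L1-HIT  vc=[15]
3: 0x68 (blk 13, set 1) → L1-HIT  vc=[15]
4: 0x7e (blk 15, set 1) → VC-HIT  vc=[13]
5: 0x7c (blk 15, set 1) → L1-HIT  vc=[13]
6: 0x6d (blk 13, set 1) → VC-HIT  vc=[15]
7: 0x78 (blk 15, set 1) → VC-HIT  vc=[13]
8: 0x7e (blk 15, set 1) → L1-HIT  vc=[13]
9: 0x7a (blk 15, set 1) → L1-HIT  vc=[13]
10: 0x7d (blk 15, set 1) → L1-HIT  vc=[13]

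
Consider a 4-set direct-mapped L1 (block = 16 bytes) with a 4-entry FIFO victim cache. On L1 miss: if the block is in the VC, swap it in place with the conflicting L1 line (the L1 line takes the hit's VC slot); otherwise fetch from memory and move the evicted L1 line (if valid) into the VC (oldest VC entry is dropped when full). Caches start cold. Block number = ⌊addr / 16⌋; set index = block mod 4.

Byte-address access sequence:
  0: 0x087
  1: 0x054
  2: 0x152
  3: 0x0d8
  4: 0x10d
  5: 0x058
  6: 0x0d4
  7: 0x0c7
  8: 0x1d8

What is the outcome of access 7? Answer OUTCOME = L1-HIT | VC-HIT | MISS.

  [0] addr=0x87 blk=8 s=0: MISS | VC []
  [1] addr=0x54 blk=5 s=1: MISS | VC []
  [2] addr=0x152 blk=21 s=1: MISS | VC [5]
  [3] addr=0xd8 blk=13 s=1: MISS | VC [5, 21]
  [4] addr=0x10d blk=16 s=0: MISS | VC [5, 21, 8]
  [5] addr=0x58 blk=5 s=1: VC-HIT | VC [13, 21, 8]
  [6] addr=0xd4 blk=13 s=1: VC-HIT | VC [5, 21, 8]
  [7] addr=0xc7 blk=12 s=0: MISS | VC [5, 21, 8, 16]
  [8] addr=0x1d8 blk=29 s=1: MISS | VC [21, 8, 16, 13]

OUTCOME = MISS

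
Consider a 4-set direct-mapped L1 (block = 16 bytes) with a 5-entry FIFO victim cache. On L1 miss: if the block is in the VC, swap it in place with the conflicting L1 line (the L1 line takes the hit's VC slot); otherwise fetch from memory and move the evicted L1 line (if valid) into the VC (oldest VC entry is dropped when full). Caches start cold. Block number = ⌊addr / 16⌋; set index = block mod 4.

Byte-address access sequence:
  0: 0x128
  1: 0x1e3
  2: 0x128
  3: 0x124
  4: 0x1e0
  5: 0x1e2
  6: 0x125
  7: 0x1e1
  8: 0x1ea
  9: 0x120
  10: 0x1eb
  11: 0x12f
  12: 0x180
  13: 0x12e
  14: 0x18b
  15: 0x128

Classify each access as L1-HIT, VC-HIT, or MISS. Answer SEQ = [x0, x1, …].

SEQ = [MISS, MISS, VC-HIT, L1-HIT, VC-HIT, L1-HIT, VC-HIT, VC-HIT, L1-HIT, VC-HIT, VC-HIT, VC-HIT, MISS, L1-HIT, L1-HIT, L1-HIT]

#0 0x128→b18/s2 MISS; vc=[]
#1 0x1e3→b30/s2 MISS; vc=[18]
#2 0x128→b18/s2 VC-HIT; vc=[30]
#3 0x124→b18/s2 L1-HIT; vc=[30]
#4 0x1e0→b30/s2 VC-HIT; vc=[18]
#5 0x1e2→b30/s2 L1-HIT; vc=[18]
#6 0x125→b18/s2 VC-HIT; vc=[30]
#7 0x1e1→b30/s2 VC-HIT; vc=[18]
#8 0x1ea→b30/s2 L1-HIT; vc=[18]
#9 0x120→b18/s2 VC-HIT; vc=[30]
#10 0x1eb→b30/s2 VC-HIT; vc=[18]
#11 0x12f→b18/s2 VC-HIT; vc=[30]
#12 0x180→b24/s0 MISS; vc=[30]
#13 0x12e→b18/s2 L1-HIT; vc=[30]
#14 0x18b→b24/s0 L1-HIT; vc=[30]
#15 0x128→b18/s2 L1-HIT; vc=[30]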